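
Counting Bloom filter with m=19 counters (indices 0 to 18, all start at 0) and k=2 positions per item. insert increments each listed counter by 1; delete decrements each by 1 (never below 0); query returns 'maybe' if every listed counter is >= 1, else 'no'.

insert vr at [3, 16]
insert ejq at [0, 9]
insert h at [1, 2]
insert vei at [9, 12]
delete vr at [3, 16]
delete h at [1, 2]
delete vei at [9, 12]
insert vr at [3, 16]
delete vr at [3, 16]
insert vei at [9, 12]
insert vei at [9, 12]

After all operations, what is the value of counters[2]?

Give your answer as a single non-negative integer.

Step 1: insert vr at [3, 16] -> counters=[0,0,0,1,0,0,0,0,0,0,0,0,0,0,0,0,1,0,0]
Step 2: insert ejq at [0, 9] -> counters=[1,0,0,1,0,0,0,0,0,1,0,0,0,0,0,0,1,0,0]
Step 3: insert h at [1, 2] -> counters=[1,1,1,1,0,0,0,0,0,1,0,0,0,0,0,0,1,0,0]
Step 4: insert vei at [9, 12] -> counters=[1,1,1,1,0,0,0,0,0,2,0,0,1,0,0,0,1,0,0]
Step 5: delete vr at [3, 16] -> counters=[1,1,1,0,0,0,0,0,0,2,0,0,1,0,0,0,0,0,0]
Step 6: delete h at [1, 2] -> counters=[1,0,0,0,0,0,0,0,0,2,0,0,1,0,0,0,0,0,0]
Step 7: delete vei at [9, 12] -> counters=[1,0,0,0,0,0,0,0,0,1,0,0,0,0,0,0,0,0,0]
Step 8: insert vr at [3, 16] -> counters=[1,0,0,1,0,0,0,0,0,1,0,0,0,0,0,0,1,0,0]
Step 9: delete vr at [3, 16] -> counters=[1,0,0,0,0,0,0,0,0,1,0,0,0,0,0,0,0,0,0]
Step 10: insert vei at [9, 12] -> counters=[1,0,0,0,0,0,0,0,0,2,0,0,1,0,0,0,0,0,0]
Step 11: insert vei at [9, 12] -> counters=[1,0,0,0,0,0,0,0,0,3,0,0,2,0,0,0,0,0,0]
Final counters=[1,0,0,0,0,0,0,0,0,3,0,0,2,0,0,0,0,0,0] -> counters[2]=0

Answer: 0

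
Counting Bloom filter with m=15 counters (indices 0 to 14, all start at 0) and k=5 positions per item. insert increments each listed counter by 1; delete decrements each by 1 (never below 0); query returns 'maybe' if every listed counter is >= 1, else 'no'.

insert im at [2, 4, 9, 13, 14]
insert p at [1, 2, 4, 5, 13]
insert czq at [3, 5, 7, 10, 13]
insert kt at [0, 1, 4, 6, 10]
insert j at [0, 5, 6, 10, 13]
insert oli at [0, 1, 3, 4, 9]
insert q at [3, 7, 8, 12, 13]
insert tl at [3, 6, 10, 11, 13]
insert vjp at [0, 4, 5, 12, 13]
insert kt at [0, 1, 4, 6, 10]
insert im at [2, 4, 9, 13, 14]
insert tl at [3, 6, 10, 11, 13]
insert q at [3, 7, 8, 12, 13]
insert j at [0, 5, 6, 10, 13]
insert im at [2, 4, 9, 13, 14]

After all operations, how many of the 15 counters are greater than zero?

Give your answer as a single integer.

Step 1: insert im at [2, 4, 9, 13, 14] -> counters=[0,0,1,0,1,0,0,0,0,1,0,0,0,1,1]
Step 2: insert p at [1, 2, 4, 5, 13] -> counters=[0,1,2,0,2,1,0,0,0,1,0,0,0,2,1]
Step 3: insert czq at [3, 5, 7, 10, 13] -> counters=[0,1,2,1,2,2,0,1,0,1,1,0,0,3,1]
Step 4: insert kt at [0, 1, 4, 6, 10] -> counters=[1,2,2,1,3,2,1,1,0,1,2,0,0,3,1]
Step 5: insert j at [0, 5, 6, 10, 13] -> counters=[2,2,2,1,3,3,2,1,0,1,3,0,0,4,1]
Step 6: insert oli at [0, 1, 3, 4, 9] -> counters=[3,3,2,2,4,3,2,1,0,2,3,0,0,4,1]
Step 7: insert q at [3, 7, 8, 12, 13] -> counters=[3,3,2,3,4,3,2,2,1,2,3,0,1,5,1]
Step 8: insert tl at [3, 6, 10, 11, 13] -> counters=[3,3,2,4,4,3,3,2,1,2,4,1,1,6,1]
Step 9: insert vjp at [0, 4, 5, 12, 13] -> counters=[4,3,2,4,5,4,3,2,1,2,4,1,2,7,1]
Step 10: insert kt at [0, 1, 4, 6, 10] -> counters=[5,4,2,4,6,4,4,2,1,2,5,1,2,7,1]
Step 11: insert im at [2, 4, 9, 13, 14] -> counters=[5,4,3,4,7,4,4,2,1,3,5,1,2,8,2]
Step 12: insert tl at [3, 6, 10, 11, 13] -> counters=[5,4,3,5,7,4,5,2,1,3,6,2,2,9,2]
Step 13: insert q at [3, 7, 8, 12, 13] -> counters=[5,4,3,6,7,4,5,3,2,3,6,2,3,10,2]
Step 14: insert j at [0, 5, 6, 10, 13] -> counters=[6,4,3,6,7,5,6,3,2,3,7,2,3,11,2]
Step 15: insert im at [2, 4, 9, 13, 14] -> counters=[6,4,4,6,8,5,6,3,2,4,7,2,3,12,3]
Final counters=[6,4,4,6,8,5,6,3,2,4,7,2,3,12,3] -> 15 nonzero

Answer: 15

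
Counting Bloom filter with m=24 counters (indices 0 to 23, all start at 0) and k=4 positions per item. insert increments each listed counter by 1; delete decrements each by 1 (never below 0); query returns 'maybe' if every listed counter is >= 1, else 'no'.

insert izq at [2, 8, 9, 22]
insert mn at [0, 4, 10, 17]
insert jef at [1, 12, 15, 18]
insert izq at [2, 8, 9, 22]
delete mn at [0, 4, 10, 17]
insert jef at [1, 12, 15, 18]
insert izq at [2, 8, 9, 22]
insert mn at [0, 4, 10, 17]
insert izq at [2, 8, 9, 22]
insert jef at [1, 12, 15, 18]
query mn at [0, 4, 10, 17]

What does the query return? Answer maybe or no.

Step 1: insert izq at [2, 8, 9, 22] -> counters=[0,0,1,0,0,0,0,0,1,1,0,0,0,0,0,0,0,0,0,0,0,0,1,0]
Step 2: insert mn at [0, 4, 10, 17] -> counters=[1,0,1,0,1,0,0,0,1,1,1,0,0,0,0,0,0,1,0,0,0,0,1,0]
Step 3: insert jef at [1, 12, 15, 18] -> counters=[1,1,1,0,1,0,0,0,1,1,1,0,1,0,0,1,0,1,1,0,0,0,1,0]
Step 4: insert izq at [2, 8, 9, 22] -> counters=[1,1,2,0,1,0,0,0,2,2,1,0,1,0,0,1,0,1,1,0,0,0,2,0]
Step 5: delete mn at [0, 4, 10, 17] -> counters=[0,1,2,0,0,0,0,0,2,2,0,0,1,0,0,1,0,0,1,0,0,0,2,0]
Step 6: insert jef at [1, 12, 15, 18] -> counters=[0,2,2,0,0,0,0,0,2,2,0,0,2,0,0,2,0,0,2,0,0,0,2,0]
Step 7: insert izq at [2, 8, 9, 22] -> counters=[0,2,3,0,0,0,0,0,3,3,0,0,2,0,0,2,0,0,2,0,0,0,3,0]
Step 8: insert mn at [0, 4, 10, 17] -> counters=[1,2,3,0,1,0,0,0,3,3,1,0,2,0,0,2,0,1,2,0,0,0,3,0]
Step 9: insert izq at [2, 8, 9, 22] -> counters=[1,2,4,0,1,0,0,0,4,4,1,0,2,0,0,2,0,1,2,0,0,0,4,0]
Step 10: insert jef at [1, 12, 15, 18] -> counters=[1,3,4,0,1,0,0,0,4,4,1,0,3,0,0,3,0,1,3,0,0,0,4,0]
Query mn: check counters[0]=1 counters[4]=1 counters[10]=1 counters[17]=1 -> maybe

Answer: maybe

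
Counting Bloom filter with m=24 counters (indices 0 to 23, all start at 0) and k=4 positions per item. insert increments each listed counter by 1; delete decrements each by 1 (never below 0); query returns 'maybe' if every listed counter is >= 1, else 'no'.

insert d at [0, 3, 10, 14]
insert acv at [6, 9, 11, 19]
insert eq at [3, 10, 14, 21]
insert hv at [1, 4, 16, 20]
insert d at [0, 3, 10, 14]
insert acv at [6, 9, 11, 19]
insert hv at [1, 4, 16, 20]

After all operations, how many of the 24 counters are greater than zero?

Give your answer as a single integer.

Answer: 13

Derivation:
Step 1: insert d at [0, 3, 10, 14] -> counters=[1,0,0,1,0,0,0,0,0,0,1,0,0,0,1,0,0,0,0,0,0,0,0,0]
Step 2: insert acv at [6, 9, 11, 19] -> counters=[1,0,0,1,0,0,1,0,0,1,1,1,0,0,1,0,0,0,0,1,0,0,0,0]
Step 3: insert eq at [3, 10, 14, 21] -> counters=[1,0,0,2,0,0,1,0,0,1,2,1,0,0,2,0,0,0,0,1,0,1,0,0]
Step 4: insert hv at [1, 4, 16, 20] -> counters=[1,1,0,2,1,0,1,0,0,1,2,1,0,0,2,0,1,0,0,1,1,1,0,0]
Step 5: insert d at [0, 3, 10, 14] -> counters=[2,1,0,3,1,0,1,0,0,1,3,1,0,0,3,0,1,0,0,1,1,1,0,0]
Step 6: insert acv at [6, 9, 11, 19] -> counters=[2,1,0,3,1,0,2,0,0,2,3,2,0,0,3,0,1,0,0,2,1,1,0,0]
Step 7: insert hv at [1, 4, 16, 20] -> counters=[2,2,0,3,2,0,2,0,0,2,3,2,0,0,3,0,2,0,0,2,2,1,0,0]
Final counters=[2,2,0,3,2,0,2,0,0,2,3,2,0,0,3,0,2,0,0,2,2,1,0,0] -> 13 nonzero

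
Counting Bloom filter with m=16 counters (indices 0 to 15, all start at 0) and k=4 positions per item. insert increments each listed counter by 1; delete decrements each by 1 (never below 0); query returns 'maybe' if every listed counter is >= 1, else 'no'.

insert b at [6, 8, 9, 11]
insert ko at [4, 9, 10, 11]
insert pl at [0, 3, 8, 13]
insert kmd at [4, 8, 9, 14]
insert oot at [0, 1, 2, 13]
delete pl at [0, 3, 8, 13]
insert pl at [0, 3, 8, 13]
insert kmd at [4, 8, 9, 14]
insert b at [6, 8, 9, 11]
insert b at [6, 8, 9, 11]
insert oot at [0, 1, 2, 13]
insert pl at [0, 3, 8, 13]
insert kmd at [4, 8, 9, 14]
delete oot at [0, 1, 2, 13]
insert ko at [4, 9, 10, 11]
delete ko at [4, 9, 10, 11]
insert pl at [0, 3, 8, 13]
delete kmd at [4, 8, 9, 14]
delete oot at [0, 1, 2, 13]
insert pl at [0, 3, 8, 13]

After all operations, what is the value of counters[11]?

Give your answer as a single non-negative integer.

Answer: 4

Derivation:
Step 1: insert b at [6, 8, 9, 11] -> counters=[0,0,0,0,0,0,1,0,1,1,0,1,0,0,0,0]
Step 2: insert ko at [4, 9, 10, 11] -> counters=[0,0,0,0,1,0,1,0,1,2,1,2,0,0,0,0]
Step 3: insert pl at [0, 3, 8, 13] -> counters=[1,0,0,1,1,0,1,0,2,2,1,2,0,1,0,0]
Step 4: insert kmd at [4, 8, 9, 14] -> counters=[1,0,0,1,2,0,1,0,3,3,1,2,0,1,1,0]
Step 5: insert oot at [0, 1, 2, 13] -> counters=[2,1,1,1,2,0,1,0,3,3,1,2,0,2,1,0]
Step 6: delete pl at [0, 3, 8, 13] -> counters=[1,1,1,0,2,0,1,0,2,3,1,2,0,1,1,0]
Step 7: insert pl at [0, 3, 8, 13] -> counters=[2,1,1,1,2,0,1,0,3,3,1,2,0,2,1,0]
Step 8: insert kmd at [4, 8, 9, 14] -> counters=[2,1,1,1,3,0,1,0,4,4,1,2,0,2,2,0]
Step 9: insert b at [6, 8, 9, 11] -> counters=[2,1,1,1,3,0,2,0,5,5,1,3,0,2,2,0]
Step 10: insert b at [6, 8, 9, 11] -> counters=[2,1,1,1,3,0,3,0,6,6,1,4,0,2,2,0]
Step 11: insert oot at [0, 1, 2, 13] -> counters=[3,2,2,1,3,0,3,0,6,6,1,4,0,3,2,0]
Step 12: insert pl at [0, 3, 8, 13] -> counters=[4,2,2,2,3,0,3,0,7,6,1,4,0,4,2,0]
Step 13: insert kmd at [4, 8, 9, 14] -> counters=[4,2,2,2,4,0,3,0,8,7,1,4,0,4,3,0]
Step 14: delete oot at [0, 1, 2, 13] -> counters=[3,1,1,2,4,0,3,0,8,7,1,4,0,3,3,0]
Step 15: insert ko at [4, 9, 10, 11] -> counters=[3,1,1,2,5,0,3,0,8,8,2,5,0,3,3,0]
Step 16: delete ko at [4, 9, 10, 11] -> counters=[3,1,1,2,4,0,3,0,8,7,1,4,0,3,3,0]
Step 17: insert pl at [0, 3, 8, 13] -> counters=[4,1,1,3,4,0,3,0,9,7,1,4,0,4,3,0]
Step 18: delete kmd at [4, 8, 9, 14] -> counters=[4,1,1,3,3,0,3,0,8,6,1,4,0,4,2,0]
Step 19: delete oot at [0, 1, 2, 13] -> counters=[3,0,0,3,3,0,3,0,8,6,1,4,0,3,2,0]
Step 20: insert pl at [0, 3, 8, 13] -> counters=[4,0,0,4,3,0,3,0,9,6,1,4,0,4,2,0]
Final counters=[4,0,0,4,3,0,3,0,9,6,1,4,0,4,2,0] -> counters[11]=4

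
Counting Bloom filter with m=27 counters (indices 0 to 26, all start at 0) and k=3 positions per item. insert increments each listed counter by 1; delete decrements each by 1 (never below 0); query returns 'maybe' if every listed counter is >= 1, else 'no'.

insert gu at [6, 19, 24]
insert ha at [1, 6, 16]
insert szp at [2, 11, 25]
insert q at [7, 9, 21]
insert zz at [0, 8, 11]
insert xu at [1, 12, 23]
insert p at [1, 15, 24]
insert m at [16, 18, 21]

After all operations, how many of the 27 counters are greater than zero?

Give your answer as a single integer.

Step 1: insert gu at [6, 19, 24] -> counters=[0,0,0,0,0,0,1,0,0,0,0,0,0,0,0,0,0,0,0,1,0,0,0,0,1,0,0]
Step 2: insert ha at [1, 6, 16] -> counters=[0,1,0,0,0,0,2,0,0,0,0,0,0,0,0,0,1,0,0,1,0,0,0,0,1,0,0]
Step 3: insert szp at [2, 11, 25] -> counters=[0,1,1,0,0,0,2,0,0,0,0,1,0,0,0,0,1,0,0,1,0,0,0,0,1,1,0]
Step 4: insert q at [7, 9, 21] -> counters=[0,1,1,0,0,0,2,1,0,1,0,1,0,0,0,0,1,0,0,1,0,1,0,0,1,1,0]
Step 5: insert zz at [0, 8, 11] -> counters=[1,1,1,0,0,0,2,1,1,1,0,2,0,0,0,0,1,0,0,1,0,1,0,0,1,1,0]
Step 6: insert xu at [1, 12, 23] -> counters=[1,2,1,0,0,0,2,1,1,1,0,2,1,0,0,0,1,0,0,1,0,1,0,1,1,1,0]
Step 7: insert p at [1, 15, 24] -> counters=[1,3,1,0,0,0,2,1,1,1,0,2,1,0,0,1,1,0,0,1,0,1,0,1,2,1,0]
Step 8: insert m at [16, 18, 21] -> counters=[1,3,1,0,0,0,2,1,1,1,0,2,1,0,0,1,2,0,1,1,0,2,0,1,2,1,0]
Final counters=[1,3,1,0,0,0,2,1,1,1,0,2,1,0,0,1,2,0,1,1,0,2,0,1,2,1,0] -> 17 nonzero

Answer: 17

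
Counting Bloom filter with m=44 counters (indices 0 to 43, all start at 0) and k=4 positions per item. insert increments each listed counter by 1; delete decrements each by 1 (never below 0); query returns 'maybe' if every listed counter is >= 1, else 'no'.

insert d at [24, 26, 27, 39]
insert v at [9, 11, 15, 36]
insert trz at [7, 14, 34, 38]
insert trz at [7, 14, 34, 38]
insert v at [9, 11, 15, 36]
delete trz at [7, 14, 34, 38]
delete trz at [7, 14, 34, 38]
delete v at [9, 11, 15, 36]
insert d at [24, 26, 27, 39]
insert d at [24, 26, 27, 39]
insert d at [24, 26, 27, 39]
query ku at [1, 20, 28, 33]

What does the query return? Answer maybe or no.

Answer: no

Derivation:
Step 1: insert d at [24, 26, 27, 39] -> counters=[0,0,0,0,0,0,0,0,0,0,0,0,0,0,0,0,0,0,0,0,0,0,0,0,1,0,1,1,0,0,0,0,0,0,0,0,0,0,0,1,0,0,0,0]
Step 2: insert v at [9, 11, 15, 36] -> counters=[0,0,0,0,0,0,0,0,0,1,0,1,0,0,0,1,0,0,0,0,0,0,0,0,1,0,1,1,0,0,0,0,0,0,0,0,1,0,0,1,0,0,0,0]
Step 3: insert trz at [7, 14, 34, 38] -> counters=[0,0,0,0,0,0,0,1,0,1,0,1,0,0,1,1,0,0,0,0,0,0,0,0,1,0,1,1,0,0,0,0,0,0,1,0,1,0,1,1,0,0,0,0]
Step 4: insert trz at [7, 14, 34, 38] -> counters=[0,0,0,0,0,0,0,2,0,1,0,1,0,0,2,1,0,0,0,0,0,0,0,0,1,0,1,1,0,0,0,0,0,0,2,0,1,0,2,1,0,0,0,0]
Step 5: insert v at [9, 11, 15, 36] -> counters=[0,0,0,0,0,0,0,2,0,2,0,2,0,0,2,2,0,0,0,0,0,0,0,0,1,0,1,1,0,0,0,0,0,0,2,0,2,0,2,1,0,0,0,0]
Step 6: delete trz at [7, 14, 34, 38] -> counters=[0,0,0,0,0,0,0,1,0,2,0,2,0,0,1,2,0,0,0,0,0,0,0,0,1,0,1,1,0,0,0,0,0,0,1,0,2,0,1,1,0,0,0,0]
Step 7: delete trz at [7, 14, 34, 38] -> counters=[0,0,0,0,0,0,0,0,0,2,0,2,0,0,0,2,0,0,0,0,0,0,0,0,1,0,1,1,0,0,0,0,0,0,0,0,2,0,0,1,0,0,0,0]
Step 8: delete v at [9, 11, 15, 36] -> counters=[0,0,0,0,0,0,0,0,0,1,0,1,0,0,0,1,0,0,0,0,0,0,0,0,1,0,1,1,0,0,0,0,0,0,0,0,1,0,0,1,0,0,0,0]
Step 9: insert d at [24, 26, 27, 39] -> counters=[0,0,0,0,0,0,0,0,0,1,0,1,0,0,0,1,0,0,0,0,0,0,0,0,2,0,2,2,0,0,0,0,0,0,0,0,1,0,0,2,0,0,0,0]
Step 10: insert d at [24, 26, 27, 39] -> counters=[0,0,0,0,0,0,0,0,0,1,0,1,0,0,0,1,0,0,0,0,0,0,0,0,3,0,3,3,0,0,0,0,0,0,0,0,1,0,0,3,0,0,0,0]
Step 11: insert d at [24, 26, 27, 39] -> counters=[0,0,0,0,0,0,0,0,0,1,0,1,0,0,0,1,0,0,0,0,0,0,0,0,4,0,4,4,0,0,0,0,0,0,0,0,1,0,0,4,0,0,0,0]
Query ku: check counters[1]=0 counters[20]=0 counters[28]=0 counters[33]=0 -> no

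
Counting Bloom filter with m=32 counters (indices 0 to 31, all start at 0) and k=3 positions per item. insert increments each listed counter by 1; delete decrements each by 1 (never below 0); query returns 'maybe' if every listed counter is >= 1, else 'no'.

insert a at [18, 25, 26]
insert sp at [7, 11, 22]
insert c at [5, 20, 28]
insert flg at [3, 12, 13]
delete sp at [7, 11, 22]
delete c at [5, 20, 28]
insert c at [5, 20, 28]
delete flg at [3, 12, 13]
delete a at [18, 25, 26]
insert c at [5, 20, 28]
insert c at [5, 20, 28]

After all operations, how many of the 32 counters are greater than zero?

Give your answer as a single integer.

Step 1: insert a at [18, 25, 26] -> counters=[0,0,0,0,0,0,0,0,0,0,0,0,0,0,0,0,0,0,1,0,0,0,0,0,0,1,1,0,0,0,0,0]
Step 2: insert sp at [7, 11, 22] -> counters=[0,0,0,0,0,0,0,1,0,0,0,1,0,0,0,0,0,0,1,0,0,0,1,0,0,1,1,0,0,0,0,0]
Step 3: insert c at [5, 20, 28] -> counters=[0,0,0,0,0,1,0,1,0,0,0,1,0,0,0,0,0,0,1,0,1,0,1,0,0,1,1,0,1,0,0,0]
Step 4: insert flg at [3, 12, 13] -> counters=[0,0,0,1,0,1,0,1,0,0,0,1,1,1,0,0,0,0,1,0,1,0,1,0,0,1,1,0,1,0,0,0]
Step 5: delete sp at [7, 11, 22] -> counters=[0,0,0,1,0,1,0,0,0,0,0,0,1,1,0,0,0,0,1,0,1,0,0,0,0,1,1,0,1,0,0,0]
Step 6: delete c at [5, 20, 28] -> counters=[0,0,0,1,0,0,0,0,0,0,0,0,1,1,0,0,0,0,1,0,0,0,0,0,0,1,1,0,0,0,0,0]
Step 7: insert c at [5, 20, 28] -> counters=[0,0,0,1,0,1,0,0,0,0,0,0,1,1,0,0,0,0,1,0,1,0,0,0,0,1,1,0,1,0,0,0]
Step 8: delete flg at [3, 12, 13] -> counters=[0,0,0,0,0,1,0,0,0,0,0,0,0,0,0,0,0,0,1,0,1,0,0,0,0,1,1,0,1,0,0,0]
Step 9: delete a at [18, 25, 26] -> counters=[0,0,0,0,0,1,0,0,0,0,0,0,0,0,0,0,0,0,0,0,1,0,0,0,0,0,0,0,1,0,0,0]
Step 10: insert c at [5, 20, 28] -> counters=[0,0,0,0,0,2,0,0,0,0,0,0,0,0,0,0,0,0,0,0,2,0,0,0,0,0,0,0,2,0,0,0]
Step 11: insert c at [5, 20, 28] -> counters=[0,0,0,0,0,3,0,0,0,0,0,0,0,0,0,0,0,0,0,0,3,0,0,0,0,0,0,0,3,0,0,0]
Final counters=[0,0,0,0,0,3,0,0,0,0,0,0,0,0,0,0,0,0,0,0,3,0,0,0,0,0,0,0,3,0,0,0] -> 3 nonzero

Answer: 3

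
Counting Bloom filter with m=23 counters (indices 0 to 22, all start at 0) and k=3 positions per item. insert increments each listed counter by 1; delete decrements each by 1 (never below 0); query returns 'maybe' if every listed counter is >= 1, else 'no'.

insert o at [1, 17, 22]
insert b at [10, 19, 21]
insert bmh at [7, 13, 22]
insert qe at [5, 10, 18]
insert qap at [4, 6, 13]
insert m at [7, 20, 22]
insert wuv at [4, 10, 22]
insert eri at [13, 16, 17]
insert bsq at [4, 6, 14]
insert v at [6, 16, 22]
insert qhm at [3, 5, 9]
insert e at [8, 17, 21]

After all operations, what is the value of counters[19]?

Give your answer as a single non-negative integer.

Answer: 1

Derivation:
Step 1: insert o at [1, 17, 22] -> counters=[0,1,0,0,0,0,0,0,0,0,0,0,0,0,0,0,0,1,0,0,0,0,1]
Step 2: insert b at [10, 19, 21] -> counters=[0,1,0,0,0,0,0,0,0,0,1,0,0,0,0,0,0,1,0,1,0,1,1]
Step 3: insert bmh at [7, 13, 22] -> counters=[0,1,0,0,0,0,0,1,0,0,1,0,0,1,0,0,0,1,0,1,0,1,2]
Step 4: insert qe at [5, 10, 18] -> counters=[0,1,0,0,0,1,0,1,0,0,2,0,0,1,0,0,0,1,1,1,0,1,2]
Step 5: insert qap at [4, 6, 13] -> counters=[0,1,0,0,1,1,1,1,0,0,2,0,0,2,0,0,0,1,1,1,0,1,2]
Step 6: insert m at [7, 20, 22] -> counters=[0,1,0,0,1,1,1,2,0,0,2,0,0,2,0,0,0,1,1,1,1,1,3]
Step 7: insert wuv at [4, 10, 22] -> counters=[0,1,0,0,2,1,1,2,0,0,3,0,0,2,0,0,0,1,1,1,1,1,4]
Step 8: insert eri at [13, 16, 17] -> counters=[0,1,0,0,2,1,1,2,0,0,3,0,0,3,0,0,1,2,1,1,1,1,4]
Step 9: insert bsq at [4, 6, 14] -> counters=[0,1,0,0,3,1,2,2,0,0,3,0,0,3,1,0,1,2,1,1,1,1,4]
Step 10: insert v at [6, 16, 22] -> counters=[0,1,0,0,3,1,3,2,0,0,3,0,0,3,1,0,2,2,1,1,1,1,5]
Step 11: insert qhm at [3, 5, 9] -> counters=[0,1,0,1,3,2,3,2,0,1,3,0,0,3,1,0,2,2,1,1,1,1,5]
Step 12: insert e at [8, 17, 21] -> counters=[0,1,0,1,3,2,3,2,1,1,3,0,0,3,1,0,2,3,1,1,1,2,5]
Final counters=[0,1,0,1,3,2,3,2,1,1,3,0,0,3,1,0,2,3,1,1,1,2,5] -> counters[19]=1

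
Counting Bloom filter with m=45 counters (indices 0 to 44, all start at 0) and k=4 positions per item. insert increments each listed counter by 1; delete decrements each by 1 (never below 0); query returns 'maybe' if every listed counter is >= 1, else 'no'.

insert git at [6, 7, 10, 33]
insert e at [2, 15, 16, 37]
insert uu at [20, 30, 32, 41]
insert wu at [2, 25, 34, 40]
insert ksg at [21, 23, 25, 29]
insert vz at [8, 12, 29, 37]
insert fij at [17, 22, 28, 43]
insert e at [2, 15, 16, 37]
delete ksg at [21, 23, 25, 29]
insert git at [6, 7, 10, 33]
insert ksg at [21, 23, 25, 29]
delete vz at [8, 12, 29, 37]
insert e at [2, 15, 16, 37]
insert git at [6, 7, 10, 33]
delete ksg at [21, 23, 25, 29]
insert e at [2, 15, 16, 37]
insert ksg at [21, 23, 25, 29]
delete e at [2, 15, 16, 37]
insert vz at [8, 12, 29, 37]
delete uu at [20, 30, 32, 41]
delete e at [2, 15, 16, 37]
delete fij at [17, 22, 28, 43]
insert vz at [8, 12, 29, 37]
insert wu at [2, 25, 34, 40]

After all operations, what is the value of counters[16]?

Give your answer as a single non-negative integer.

Step 1: insert git at [6, 7, 10, 33] -> counters=[0,0,0,0,0,0,1,1,0,0,1,0,0,0,0,0,0,0,0,0,0,0,0,0,0,0,0,0,0,0,0,0,0,1,0,0,0,0,0,0,0,0,0,0,0]
Step 2: insert e at [2, 15, 16, 37] -> counters=[0,0,1,0,0,0,1,1,0,0,1,0,0,0,0,1,1,0,0,0,0,0,0,0,0,0,0,0,0,0,0,0,0,1,0,0,0,1,0,0,0,0,0,0,0]
Step 3: insert uu at [20, 30, 32, 41] -> counters=[0,0,1,0,0,0,1,1,0,0,1,0,0,0,0,1,1,0,0,0,1,0,0,0,0,0,0,0,0,0,1,0,1,1,0,0,0,1,0,0,0,1,0,0,0]
Step 4: insert wu at [2, 25, 34, 40] -> counters=[0,0,2,0,0,0,1,1,0,0,1,0,0,0,0,1,1,0,0,0,1,0,0,0,0,1,0,0,0,0,1,0,1,1,1,0,0,1,0,0,1,1,0,0,0]
Step 5: insert ksg at [21, 23, 25, 29] -> counters=[0,0,2,0,0,0,1,1,0,0,1,0,0,0,0,1,1,0,0,0,1,1,0,1,0,2,0,0,0,1,1,0,1,1,1,0,0,1,0,0,1,1,0,0,0]
Step 6: insert vz at [8, 12, 29, 37] -> counters=[0,0,2,0,0,0,1,1,1,0,1,0,1,0,0,1,1,0,0,0,1,1,0,1,0,2,0,0,0,2,1,0,1,1,1,0,0,2,0,0,1,1,0,0,0]
Step 7: insert fij at [17, 22, 28, 43] -> counters=[0,0,2,0,0,0,1,1,1,0,1,0,1,0,0,1,1,1,0,0,1,1,1,1,0,2,0,0,1,2,1,0,1,1,1,0,0,2,0,0,1,1,0,1,0]
Step 8: insert e at [2, 15, 16, 37] -> counters=[0,0,3,0,0,0,1,1,1,0,1,0,1,0,0,2,2,1,0,0,1,1,1,1,0,2,0,0,1,2,1,0,1,1,1,0,0,3,0,0,1,1,0,1,0]
Step 9: delete ksg at [21, 23, 25, 29] -> counters=[0,0,3,0,0,0,1,1,1,0,1,0,1,0,0,2,2,1,0,0,1,0,1,0,0,1,0,0,1,1,1,0,1,1,1,0,0,3,0,0,1,1,0,1,0]
Step 10: insert git at [6, 7, 10, 33] -> counters=[0,0,3,0,0,0,2,2,1,0,2,0,1,0,0,2,2,1,0,0,1,0,1,0,0,1,0,0,1,1,1,0,1,2,1,0,0,3,0,0,1,1,0,1,0]
Step 11: insert ksg at [21, 23, 25, 29] -> counters=[0,0,3,0,0,0,2,2,1,0,2,0,1,0,0,2,2,1,0,0,1,1,1,1,0,2,0,0,1,2,1,0,1,2,1,0,0,3,0,0,1,1,0,1,0]
Step 12: delete vz at [8, 12, 29, 37] -> counters=[0,0,3,0,0,0,2,2,0,0,2,0,0,0,0,2,2,1,0,0,1,1,1,1,0,2,0,0,1,1,1,0,1,2,1,0,0,2,0,0,1,1,0,1,0]
Step 13: insert e at [2, 15, 16, 37] -> counters=[0,0,4,0,0,0,2,2,0,0,2,0,0,0,0,3,3,1,0,0,1,1,1,1,0,2,0,0,1,1,1,0,1,2,1,0,0,3,0,0,1,1,0,1,0]
Step 14: insert git at [6, 7, 10, 33] -> counters=[0,0,4,0,0,0,3,3,0,0,3,0,0,0,0,3,3,1,0,0,1,1,1,1,0,2,0,0,1,1,1,0,1,3,1,0,0,3,0,0,1,1,0,1,0]
Step 15: delete ksg at [21, 23, 25, 29] -> counters=[0,0,4,0,0,0,3,3,0,0,3,0,0,0,0,3,3,1,0,0,1,0,1,0,0,1,0,0,1,0,1,0,1,3,1,0,0,3,0,0,1,1,0,1,0]
Step 16: insert e at [2, 15, 16, 37] -> counters=[0,0,5,0,0,0,3,3,0,0,3,0,0,0,0,4,4,1,0,0,1,0,1,0,0,1,0,0,1,0,1,0,1,3,1,0,0,4,0,0,1,1,0,1,0]
Step 17: insert ksg at [21, 23, 25, 29] -> counters=[0,0,5,0,0,0,3,3,0,0,3,0,0,0,0,4,4,1,0,0,1,1,1,1,0,2,0,0,1,1,1,0,1,3,1,0,0,4,0,0,1,1,0,1,0]
Step 18: delete e at [2, 15, 16, 37] -> counters=[0,0,4,0,0,0,3,3,0,0,3,0,0,0,0,3,3,1,0,0,1,1,1,1,0,2,0,0,1,1,1,0,1,3,1,0,0,3,0,0,1,1,0,1,0]
Step 19: insert vz at [8, 12, 29, 37] -> counters=[0,0,4,0,0,0,3,3,1,0,3,0,1,0,0,3,3,1,0,0,1,1,1,1,0,2,0,0,1,2,1,0,1,3,1,0,0,4,0,0,1,1,0,1,0]
Step 20: delete uu at [20, 30, 32, 41] -> counters=[0,0,4,0,0,0,3,3,1,0,3,0,1,0,0,3,3,1,0,0,0,1,1,1,0,2,0,0,1,2,0,0,0,3,1,0,0,4,0,0,1,0,0,1,0]
Step 21: delete e at [2, 15, 16, 37] -> counters=[0,0,3,0,0,0,3,3,1,0,3,0,1,0,0,2,2,1,0,0,0,1,1,1,0,2,0,0,1,2,0,0,0,3,1,0,0,3,0,0,1,0,0,1,0]
Step 22: delete fij at [17, 22, 28, 43] -> counters=[0,0,3,0,0,0,3,3,1,0,3,0,1,0,0,2,2,0,0,0,0,1,0,1,0,2,0,0,0,2,0,0,0,3,1,0,0,3,0,0,1,0,0,0,0]
Step 23: insert vz at [8, 12, 29, 37] -> counters=[0,0,3,0,0,0,3,3,2,0,3,0,2,0,0,2,2,0,0,0,0,1,0,1,0,2,0,0,0,3,0,0,0,3,1,0,0,4,0,0,1,0,0,0,0]
Step 24: insert wu at [2, 25, 34, 40] -> counters=[0,0,4,0,0,0,3,3,2,0,3,0,2,0,0,2,2,0,0,0,0,1,0,1,0,3,0,0,0,3,0,0,0,3,2,0,0,4,0,0,2,0,0,0,0]
Final counters=[0,0,4,0,0,0,3,3,2,0,3,0,2,0,0,2,2,0,0,0,0,1,0,1,0,3,0,0,0,3,0,0,0,3,2,0,0,4,0,0,2,0,0,0,0] -> counters[16]=2

Answer: 2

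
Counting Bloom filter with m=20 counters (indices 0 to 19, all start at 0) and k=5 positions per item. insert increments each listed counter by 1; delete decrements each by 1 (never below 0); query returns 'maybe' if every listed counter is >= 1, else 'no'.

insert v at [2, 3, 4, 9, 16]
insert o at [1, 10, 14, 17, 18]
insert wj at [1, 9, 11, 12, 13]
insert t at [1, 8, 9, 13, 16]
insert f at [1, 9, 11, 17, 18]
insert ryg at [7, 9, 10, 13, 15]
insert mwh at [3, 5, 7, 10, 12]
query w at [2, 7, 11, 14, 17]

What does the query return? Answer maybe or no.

Step 1: insert v at [2, 3, 4, 9, 16] -> counters=[0,0,1,1,1,0,0,0,0,1,0,0,0,0,0,0,1,0,0,0]
Step 2: insert o at [1, 10, 14, 17, 18] -> counters=[0,1,1,1,1,0,0,0,0,1,1,0,0,0,1,0,1,1,1,0]
Step 3: insert wj at [1, 9, 11, 12, 13] -> counters=[0,2,1,1,1,0,0,0,0,2,1,1,1,1,1,0,1,1,1,0]
Step 4: insert t at [1, 8, 9, 13, 16] -> counters=[0,3,1,1,1,0,0,0,1,3,1,1,1,2,1,0,2,1,1,0]
Step 5: insert f at [1, 9, 11, 17, 18] -> counters=[0,4,1,1,1,0,0,0,1,4,1,2,1,2,1,0,2,2,2,0]
Step 6: insert ryg at [7, 9, 10, 13, 15] -> counters=[0,4,1,1,1,0,0,1,1,5,2,2,1,3,1,1,2,2,2,0]
Step 7: insert mwh at [3, 5, 7, 10, 12] -> counters=[0,4,1,2,1,1,0,2,1,5,3,2,2,3,1,1,2,2,2,0]
Query w: check counters[2]=1 counters[7]=2 counters[11]=2 counters[14]=1 counters[17]=2 -> maybe

Answer: maybe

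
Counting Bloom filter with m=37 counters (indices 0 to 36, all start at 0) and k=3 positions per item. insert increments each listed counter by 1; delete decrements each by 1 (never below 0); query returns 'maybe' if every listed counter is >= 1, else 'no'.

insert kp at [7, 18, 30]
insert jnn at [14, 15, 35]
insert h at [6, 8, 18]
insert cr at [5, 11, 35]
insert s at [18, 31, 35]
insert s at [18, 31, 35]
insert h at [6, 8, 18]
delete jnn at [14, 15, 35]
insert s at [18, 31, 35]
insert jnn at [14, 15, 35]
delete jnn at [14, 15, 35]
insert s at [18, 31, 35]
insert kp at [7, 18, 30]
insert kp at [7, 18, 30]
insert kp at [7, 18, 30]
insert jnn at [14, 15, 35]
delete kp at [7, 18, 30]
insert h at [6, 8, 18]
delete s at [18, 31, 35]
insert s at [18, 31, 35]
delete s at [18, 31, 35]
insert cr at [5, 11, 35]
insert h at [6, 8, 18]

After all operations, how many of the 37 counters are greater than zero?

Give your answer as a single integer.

Answer: 11

Derivation:
Step 1: insert kp at [7, 18, 30] -> counters=[0,0,0,0,0,0,0,1,0,0,0,0,0,0,0,0,0,0,1,0,0,0,0,0,0,0,0,0,0,0,1,0,0,0,0,0,0]
Step 2: insert jnn at [14, 15, 35] -> counters=[0,0,0,0,0,0,0,1,0,0,0,0,0,0,1,1,0,0,1,0,0,0,0,0,0,0,0,0,0,0,1,0,0,0,0,1,0]
Step 3: insert h at [6, 8, 18] -> counters=[0,0,0,0,0,0,1,1,1,0,0,0,0,0,1,1,0,0,2,0,0,0,0,0,0,0,0,0,0,0,1,0,0,0,0,1,0]
Step 4: insert cr at [5, 11, 35] -> counters=[0,0,0,0,0,1,1,1,1,0,0,1,0,0,1,1,0,0,2,0,0,0,0,0,0,0,0,0,0,0,1,0,0,0,0,2,0]
Step 5: insert s at [18, 31, 35] -> counters=[0,0,0,0,0,1,1,1,1,0,0,1,0,0,1,1,0,0,3,0,0,0,0,0,0,0,0,0,0,0,1,1,0,0,0,3,0]
Step 6: insert s at [18, 31, 35] -> counters=[0,0,0,0,0,1,1,1,1,0,0,1,0,0,1,1,0,0,4,0,0,0,0,0,0,0,0,0,0,0,1,2,0,0,0,4,0]
Step 7: insert h at [6, 8, 18] -> counters=[0,0,0,0,0,1,2,1,2,0,0,1,0,0,1,1,0,0,5,0,0,0,0,0,0,0,0,0,0,0,1,2,0,0,0,4,0]
Step 8: delete jnn at [14, 15, 35] -> counters=[0,0,0,0,0,1,2,1,2,0,0,1,0,0,0,0,0,0,5,0,0,0,0,0,0,0,0,0,0,0,1,2,0,0,0,3,0]
Step 9: insert s at [18, 31, 35] -> counters=[0,0,0,0,0,1,2,1,2,0,0,1,0,0,0,0,0,0,6,0,0,0,0,0,0,0,0,0,0,0,1,3,0,0,0,4,0]
Step 10: insert jnn at [14, 15, 35] -> counters=[0,0,0,0,0,1,2,1,2,0,0,1,0,0,1,1,0,0,6,0,0,0,0,0,0,0,0,0,0,0,1,3,0,0,0,5,0]
Step 11: delete jnn at [14, 15, 35] -> counters=[0,0,0,0,0,1,2,1,2,0,0,1,0,0,0,0,0,0,6,0,0,0,0,0,0,0,0,0,0,0,1,3,0,0,0,4,0]
Step 12: insert s at [18, 31, 35] -> counters=[0,0,0,0,0,1,2,1,2,0,0,1,0,0,0,0,0,0,7,0,0,0,0,0,0,0,0,0,0,0,1,4,0,0,0,5,0]
Step 13: insert kp at [7, 18, 30] -> counters=[0,0,0,0,0,1,2,2,2,0,0,1,0,0,0,0,0,0,8,0,0,0,0,0,0,0,0,0,0,0,2,4,0,0,0,5,0]
Step 14: insert kp at [7, 18, 30] -> counters=[0,0,0,0,0,1,2,3,2,0,0,1,0,0,0,0,0,0,9,0,0,0,0,0,0,0,0,0,0,0,3,4,0,0,0,5,0]
Step 15: insert kp at [7, 18, 30] -> counters=[0,0,0,0,0,1,2,4,2,0,0,1,0,0,0,0,0,0,10,0,0,0,0,0,0,0,0,0,0,0,4,4,0,0,0,5,0]
Step 16: insert jnn at [14, 15, 35] -> counters=[0,0,0,0,0,1,2,4,2,0,0,1,0,0,1,1,0,0,10,0,0,0,0,0,0,0,0,0,0,0,4,4,0,0,0,6,0]
Step 17: delete kp at [7, 18, 30] -> counters=[0,0,0,0,0,1,2,3,2,0,0,1,0,0,1,1,0,0,9,0,0,0,0,0,0,0,0,0,0,0,3,4,0,0,0,6,0]
Step 18: insert h at [6, 8, 18] -> counters=[0,0,0,0,0,1,3,3,3,0,0,1,0,0,1,1,0,0,10,0,0,0,0,0,0,0,0,0,0,0,3,4,0,0,0,6,0]
Step 19: delete s at [18, 31, 35] -> counters=[0,0,0,0,0,1,3,3,3,0,0,1,0,0,1,1,0,0,9,0,0,0,0,0,0,0,0,0,0,0,3,3,0,0,0,5,0]
Step 20: insert s at [18, 31, 35] -> counters=[0,0,0,0,0,1,3,3,3,0,0,1,0,0,1,1,0,0,10,0,0,0,0,0,0,0,0,0,0,0,3,4,0,0,0,6,0]
Step 21: delete s at [18, 31, 35] -> counters=[0,0,0,0,0,1,3,3,3,0,0,1,0,0,1,1,0,0,9,0,0,0,0,0,0,0,0,0,0,0,3,3,0,0,0,5,0]
Step 22: insert cr at [5, 11, 35] -> counters=[0,0,0,0,0,2,3,3,3,0,0,2,0,0,1,1,0,0,9,0,0,0,0,0,0,0,0,0,0,0,3,3,0,0,0,6,0]
Step 23: insert h at [6, 8, 18] -> counters=[0,0,0,0,0,2,4,3,4,0,0,2,0,0,1,1,0,0,10,0,0,0,0,0,0,0,0,0,0,0,3,3,0,0,0,6,0]
Final counters=[0,0,0,0,0,2,4,3,4,0,0,2,0,0,1,1,0,0,10,0,0,0,0,0,0,0,0,0,0,0,3,3,0,0,0,6,0] -> 11 nonzero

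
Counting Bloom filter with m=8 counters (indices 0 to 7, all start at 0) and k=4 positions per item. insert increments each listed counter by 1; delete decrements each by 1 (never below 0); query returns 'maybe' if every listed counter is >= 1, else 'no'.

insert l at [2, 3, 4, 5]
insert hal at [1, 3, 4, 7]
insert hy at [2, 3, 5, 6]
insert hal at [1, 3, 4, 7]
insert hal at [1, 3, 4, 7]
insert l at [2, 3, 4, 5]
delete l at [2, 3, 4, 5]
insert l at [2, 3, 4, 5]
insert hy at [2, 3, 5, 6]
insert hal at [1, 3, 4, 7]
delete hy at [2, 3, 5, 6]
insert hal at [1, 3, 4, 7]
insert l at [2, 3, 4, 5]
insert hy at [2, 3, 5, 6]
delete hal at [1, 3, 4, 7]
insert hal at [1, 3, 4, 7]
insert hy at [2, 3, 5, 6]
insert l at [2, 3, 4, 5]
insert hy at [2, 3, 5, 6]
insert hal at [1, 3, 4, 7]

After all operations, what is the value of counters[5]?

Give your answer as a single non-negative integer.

Answer: 8

Derivation:
Step 1: insert l at [2, 3, 4, 5] -> counters=[0,0,1,1,1,1,0,0]
Step 2: insert hal at [1, 3, 4, 7] -> counters=[0,1,1,2,2,1,0,1]
Step 3: insert hy at [2, 3, 5, 6] -> counters=[0,1,2,3,2,2,1,1]
Step 4: insert hal at [1, 3, 4, 7] -> counters=[0,2,2,4,3,2,1,2]
Step 5: insert hal at [1, 3, 4, 7] -> counters=[0,3,2,5,4,2,1,3]
Step 6: insert l at [2, 3, 4, 5] -> counters=[0,3,3,6,5,3,1,3]
Step 7: delete l at [2, 3, 4, 5] -> counters=[0,3,2,5,4,2,1,3]
Step 8: insert l at [2, 3, 4, 5] -> counters=[0,3,3,6,5,3,1,3]
Step 9: insert hy at [2, 3, 5, 6] -> counters=[0,3,4,7,5,4,2,3]
Step 10: insert hal at [1, 3, 4, 7] -> counters=[0,4,4,8,6,4,2,4]
Step 11: delete hy at [2, 3, 5, 6] -> counters=[0,4,3,7,6,3,1,4]
Step 12: insert hal at [1, 3, 4, 7] -> counters=[0,5,3,8,7,3,1,5]
Step 13: insert l at [2, 3, 4, 5] -> counters=[0,5,4,9,8,4,1,5]
Step 14: insert hy at [2, 3, 5, 6] -> counters=[0,5,5,10,8,5,2,5]
Step 15: delete hal at [1, 3, 4, 7] -> counters=[0,4,5,9,7,5,2,4]
Step 16: insert hal at [1, 3, 4, 7] -> counters=[0,5,5,10,8,5,2,5]
Step 17: insert hy at [2, 3, 5, 6] -> counters=[0,5,6,11,8,6,3,5]
Step 18: insert l at [2, 3, 4, 5] -> counters=[0,5,7,12,9,7,3,5]
Step 19: insert hy at [2, 3, 5, 6] -> counters=[0,5,8,13,9,8,4,5]
Step 20: insert hal at [1, 3, 4, 7] -> counters=[0,6,8,14,10,8,4,6]
Final counters=[0,6,8,14,10,8,4,6] -> counters[5]=8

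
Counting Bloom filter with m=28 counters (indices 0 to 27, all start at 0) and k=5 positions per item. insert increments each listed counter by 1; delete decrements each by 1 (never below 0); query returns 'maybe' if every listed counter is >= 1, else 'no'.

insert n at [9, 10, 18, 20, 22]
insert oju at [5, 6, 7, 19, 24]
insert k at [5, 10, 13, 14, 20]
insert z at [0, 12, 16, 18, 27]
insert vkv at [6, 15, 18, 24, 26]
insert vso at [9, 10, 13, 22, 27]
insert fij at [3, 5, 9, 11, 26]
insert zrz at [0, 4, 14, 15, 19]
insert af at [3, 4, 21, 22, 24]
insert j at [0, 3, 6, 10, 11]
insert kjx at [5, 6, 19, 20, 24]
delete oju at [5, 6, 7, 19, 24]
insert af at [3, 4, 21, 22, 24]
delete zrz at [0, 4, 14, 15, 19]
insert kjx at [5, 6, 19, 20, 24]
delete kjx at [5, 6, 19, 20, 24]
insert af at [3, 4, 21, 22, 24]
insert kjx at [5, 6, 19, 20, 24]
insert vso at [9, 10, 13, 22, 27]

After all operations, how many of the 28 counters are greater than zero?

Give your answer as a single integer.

Step 1: insert n at [9, 10, 18, 20, 22] -> counters=[0,0,0,0,0,0,0,0,0,1,1,0,0,0,0,0,0,0,1,0,1,0,1,0,0,0,0,0]
Step 2: insert oju at [5, 6, 7, 19, 24] -> counters=[0,0,0,0,0,1,1,1,0,1,1,0,0,0,0,0,0,0,1,1,1,0,1,0,1,0,0,0]
Step 3: insert k at [5, 10, 13, 14, 20] -> counters=[0,0,0,0,0,2,1,1,0,1,2,0,0,1,1,0,0,0,1,1,2,0,1,0,1,0,0,0]
Step 4: insert z at [0, 12, 16, 18, 27] -> counters=[1,0,0,0,0,2,1,1,0,1,2,0,1,1,1,0,1,0,2,1,2,0,1,0,1,0,0,1]
Step 5: insert vkv at [6, 15, 18, 24, 26] -> counters=[1,0,0,0,0,2,2,1,0,1,2,0,1,1,1,1,1,0,3,1,2,0,1,0,2,0,1,1]
Step 6: insert vso at [9, 10, 13, 22, 27] -> counters=[1,0,0,0,0,2,2,1,0,2,3,0,1,2,1,1,1,0,3,1,2,0,2,0,2,0,1,2]
Step 7: insert fij at [3, 5, 9, 11, 26] -> counters=[1,0,0,1,0,3,2,1,0,3,3,1,1,2,1,1,1,0,3,1,2,0,2,0,2,0,2,2]
Step 8: insert zrz at [0, 4, 14, 15, 19] -> counters=[2,0,0,1,1,3,2,1,0,3,3,1,1,2,2,2,1,0,3,2,2,0,2,0,2,0,2,2]
Step 9: insert af at [3, 4, 21, 22, 24] -> counters=[2,0,0,2,2,3,2,1,0,3,3,1,1,2,2,2,1,0,3,2,2,1,3,0,3,0,2,2]
Step 10: insert j at [0, 3, 6, 10, 11] -> counters=[3,0,0,3,2,3,3,1,0,3,4,2,1,2,2,2,1,0,3,2,2,1,3,0,3,0,2,2]
Step 11: insert kjx at [5, 6, 19, 20, 24] -> counters=[3,0,0,3,2,4,4,1,0,3,4,2,1,2,2,2,1,0,3,3,3,1,3,0,4,0,2,2]
Step 12: delete oju at [5, 6, 7, 19, 24] -> counters=[3,0,0,3,2,3,3,0,0,3,4,2,1,2,2,2,1,0,3,2,3,1,3,0,3,0,2,2]
Step 13: insert af at [3, 4, 21, 22, 24] -> counters=[3,0,0,4,3,3,3,0,0,3,4,2,1,2,2,2,1,0,3,2,3,2,4,0,4,0,2,2]
Step 14: delete zrz at [0, 4, 14, 15, 19] -> counters=[2,0,0,4,2,3,3,0,0,3,4,2,1,2,1,1,1,0,3,1,3,2,4,0,4,0,2,2]
Step 15: insert kjx at [5, 6, 19, 20, 24] -> counters=[2,0,0,4,2,4,4,0,0,3,4,2,1,2,1,1,1,0,3,2,4,2,4,0,5,0,2,2]
Step 16: delete kjx at [5, 6, 19, 20, 24] -> counters=[2,0,0,4,2,3,3,0,0,3,4,2,1,2,1,1,1,0,3,1,3,2,4,0,4,0,2,2]
Step 17: insert af at [3, 4, 21, 22, 24] -> counters=[2,0,0,5,3,3,3,0,0,3,4,2,1,2,1,1,1,0,3,1,3,3,5,0,5,0,2,2]
Step 18: insert kjx at [5, 6, 19, 20, 24] -> counters=[2,0,0,5,3,4,4,0,0,3,4,2,1,2,1,1,1,0,3,2,4,3,5,0,6,0,2,2]
Step 19: insert vso at [9, 10, 13, 22, 27] -> counters=[2,0,0,5,3,4,4,0,0,4,5,2,1,3,1,1,1,0,3,2,4,3,6,0,6,0,2,3]
Final counters=[2,0,0,5,3,4,4,0,0,4,5,2,1,3,1,1,1,0,3,2,4,3,6,0,6,0,2,3] -> 21 nonzero

Answer: 21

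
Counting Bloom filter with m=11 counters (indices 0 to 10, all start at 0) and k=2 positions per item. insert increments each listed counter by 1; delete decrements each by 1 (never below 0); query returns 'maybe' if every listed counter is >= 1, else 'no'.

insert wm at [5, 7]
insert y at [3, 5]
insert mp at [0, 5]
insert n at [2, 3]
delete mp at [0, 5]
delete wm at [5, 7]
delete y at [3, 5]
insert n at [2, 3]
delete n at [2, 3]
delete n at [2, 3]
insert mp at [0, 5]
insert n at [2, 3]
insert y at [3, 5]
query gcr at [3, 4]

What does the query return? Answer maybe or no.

Answer: no

Derivation:
Step 1: insert wm at [5, 7] -> counters=[0,0,0,0,0,1,0,1,0,0,0]
Step 2: insert y at [3, 5] -> counters=[0,0,0,1,0,2,0,1,0,0,0]
Step 3: insert mp at [0, 5] -> counters=[1,0,0,1,0,3,0,1,0,0,0]
Step 4: insert n at [2, 3] -> counters=[1,0,1,2,0,3,0,1,0,0,0]
Step 5: delete mp at [0, 5] -> counters=[0,0,1,2,0,2,0,1,0,0,0]
Step 6: delete wm at [5, 7] -> counters=[0,0,1,2,0,1,0,0,0,0,0]
Step 7: delete y at [3, 5] -> counters=[0,0,1,1,0,0,0,0,0,0,0]
Step 8: insert n at [2, 3] -> counters=[0,0,2,2,0,0,0,0,0,0,0]
Step 9: delete n at [2, 3] -> counters=[0,0,1,1,0,0,0,0,0,0,0]
Step 10: delete n at [2, 3] -> counters=[0,0,0,0,0,0,0,0,0,0,0]
Step 11: insert mp at [0, 5] -> counters=[1,0,0,0,0,1,0,0,0,0,0]
Step 12: insert n at [2, 3] -> counters=[1,0,1,1,0,1,0,0,0,0,0]
Step 13: insert y at [3, 5] -> counters=[1,0,1,2,0,2,0,0,0,0,0]
Query gcr: check counters[3]=2 counters[4]=0 -> no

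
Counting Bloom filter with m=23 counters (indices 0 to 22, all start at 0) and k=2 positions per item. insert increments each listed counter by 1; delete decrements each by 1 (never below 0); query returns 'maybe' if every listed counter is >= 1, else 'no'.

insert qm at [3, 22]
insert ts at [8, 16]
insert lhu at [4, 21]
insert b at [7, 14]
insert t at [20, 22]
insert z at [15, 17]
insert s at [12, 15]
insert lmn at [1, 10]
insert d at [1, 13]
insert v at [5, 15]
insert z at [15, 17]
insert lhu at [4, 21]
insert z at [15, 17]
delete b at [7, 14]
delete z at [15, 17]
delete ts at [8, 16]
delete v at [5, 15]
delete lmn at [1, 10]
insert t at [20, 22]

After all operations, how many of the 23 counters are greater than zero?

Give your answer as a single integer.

Step 1: insert qm at [3, 22] -> counters=[0,0,0,1,0,0,0,0,0,0,0,0,0,0,0,0,0,0,0,0,0,0,1]
Step 2: insert ts at [8, 16] -> counters=[0,0,0,1,0,0,0,0,1,0,0,0,0,0,0,0,1,0,0,0,0,0,1]
Step 3: insert lhu at [4, 21] -> counters=[0,0,0,1,1,0,0,0,1,0,0,0,0,0,0,0,1,0,0,0,0,1,1]
Step 4: insert b at [7, 14] -> counters=[0,0,0,1,1,0,0,1,1,0,0,0,0,0,1,0,1,0,0,0,0,1,1]
Step 5: insert t at [20, 22] -> counters=[0,0,0,1,1,0,0,1,1,0,0,0,0,0,1,0,1,0,0,0,1,1,2]
Step 6: insert z at [15, 17] -> counters=[0,0,0,1,1,0,0,1,1,0,0,0,0,0,1,1,1,1,0,0,1,1,2]
Step 7: insert s at [12, 15] -> counters=[0,0,0,1,1,0,0,1,1,0,0,0,1,0,1,2,1,1,0,0,1,1,2]
Step 8: insert lmn at [1, 10] -> counters=[0,1,0,1,1,0,0,1,1,0,1,0,1,0,1,2,1,1,0,0,1,1,2]
Step 9: insert d at [1, 13] -> counters=[0,2,0,1,1,0,0,1,1,0,1,0,1,1,1,2,1,1,0,0,1,1,2]
Step 10: insert v at [5, 15] -> counters=[0,2,0,1,1,1,0,1,1,0,1,0,1,1,1,3,1,1,0,0,1,1,2]
Step 11: insert z at [15, 17] -> counters=[0,2,0,1,1,1,0,1,1,0,1,0,1,1,1,4,1,2,0,0,1,1,2]
Step 12: insert lhu at [4, 21] -> counters=[0,2,0,1,2,1,0,1,1,0,1,0,1,1,1,4,1,2,0,0,1,2,2]
Step 13: insert z at [15, 17] -> counters=[0,2,0,1,2,1,0,1,1,0,1,0,1,1,1,5,1,3,0,0,1,2,2]
Step 14: delete b at [7, 14] -> counters=[0,2,0,1,2,1,0,0,1,0,1,0,1,1,0,5,1,3,0,0,1,2,2]
Step 15: delete z at [15, 17] -> counters=[0,2,0,1,2,1,0,0,1,0,1,0,1,1,0,4,1,2,0,0,1,2,2]
Step 16: delete ts at [8, 16] -> counters=[0,2,0,1,2,1,0,0,0,0,1,0,1,1,0,4,0,2,0,0,1,2,2]
Step 17: delete v at [5, 15] -> counters=[0,2,0,1,2,0,0,0,0,0,1,0,1,1,0,3,0,2,0,0,1,2,2]
Step 18: delete lmn at [1, 10] -> counters=[0,1,0,1,2,0,0,0,0,0,0,0,1,1,0,3,0,2,0,0,1,2,2]
Step 19: insert t at [20, 22] -> counters=[0,1,0,1,2,0,0,0,0,0,0,0,1,1,0,3,0,2,0,0,2,2,3]
Final counters=[0,1,0,1,2,0,0,0,0,0,0,0,1,1,0,3,0,2,0,0,2,2,3] -> 10 nonzero

Answer: 10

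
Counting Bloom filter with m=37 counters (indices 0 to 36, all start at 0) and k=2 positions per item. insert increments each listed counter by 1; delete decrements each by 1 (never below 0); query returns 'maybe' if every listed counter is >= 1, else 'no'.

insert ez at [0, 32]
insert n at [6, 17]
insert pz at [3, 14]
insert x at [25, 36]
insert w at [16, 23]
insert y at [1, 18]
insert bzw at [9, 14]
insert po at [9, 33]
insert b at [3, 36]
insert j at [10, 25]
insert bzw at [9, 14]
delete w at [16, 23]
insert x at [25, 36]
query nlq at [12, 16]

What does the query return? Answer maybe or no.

Step 1: insert ez at [0, 32] -> counters=[1,0,0,0,0,0,0,0,0,0,0,0,0,0,0,0,0,0,0,0,0,0,0,0,0,0,0,0,0,0,0,0,1,0,0,0,0]
Step 2: insert n at [6, 17] -> counters=[1,0,0,0,0,0,1,0,0,0,0,0,0,0,0,0,0,1,0,0,0,0,0,0,0,0,0,0,0,0,0,0,1,0,0,0,0]
Step 3: insert pz at [3, 14] -> counters=[1,0,0,1,0,0,1,0,0,0,0,0,0,0,1,0,0,1,0,0,0,0,0,0,0,0,0,0,0,0,0,0,1,0,0,0,0]
Step 4: insert x at [25, 36] -> counters=[1,0,0,1,0,0,1,0,0,0,0,0,0,0,1,0,0,1,0,0,0,0,0,0,0,1,0,0,0,0,0,0,1,0,0,0,1]
Step 5: insert w at [16, 23] -> counters=[1,0,0,1,0,0,1,0,0,0,0,0,0,0,1,0,1,1,0,0,0,0,0,1,0,1,0,0,0,0,0,0,1,0,0,0,1]
Step 6: insert y at [1, 18] -> counters=[1,1,0,1,0,0,1,0,0,0,0,0,0,0,1,0,1,1,1,0,0,0,0,1,0,1,0,0,0,0,0,0,1,0,0,0,1]
Step 7: insert bzw at [9, 14] -> counters=[1,1,0,1,0,0,1,0,0,1,0,0,0,0,2,0,1,1,1,0,0,0,0,1,0,1,0,0,0,0,0,0,1,0,0,0,1]
Step 8: insert po at [9, 33] -> counters=[1,1,0,1,0,0,1,0,0,2,0,0,0,0,2,0,1,1,1,0,0,0,0,1,0,1,0,0,0,0,0,0,1,1,0,0,1]
Step 9: insert b at [3, 36] -> counters=[1,1,0,2,0,0,1,0,0,2,0,0,0,0,2,0,1,1,1,0,0,0,0,1,0,1,0,0,0,0,0,0,1,1,0,0,2]
Step 10: insert j at [10, 25] -> counters=[1,1,0,2,0,0,1,0,0,2,1,0,0,0,2,0,1,1,1,0,0,0,0,1,0,2,0,0,0,0,0,0,1,1,0,0,2]
Step 11: insert bzw at [9, 14] -> counters=[1,1,0,2,0,0,1,0,0,3,1,0,0,0,3,0,1,1,1,0,0,0,0,1,0,2,0,0,0,0,0,0,1,1,0,0,2]
Step 12: delete w at [16, 23] -> counters=[1,1,0,2,0,0,1,0,0,3,1,0,0,0,3,0,0,1,1,0,0,0,0,0,0,2,0,0,0,0,0,0,1,1,0,0,2]
Step 13: insert x at [25, 36] -> counters=[1,1,0,2,0,0,1,0,0,3,1,0,0,0,3,0,0,1,1,0,0,0,0,0,0,3,0,0,0,0,0,0,1,1,0,0,3]
Query nlq: check counters[12]=0 counters[16]=0 -> no

Answer: no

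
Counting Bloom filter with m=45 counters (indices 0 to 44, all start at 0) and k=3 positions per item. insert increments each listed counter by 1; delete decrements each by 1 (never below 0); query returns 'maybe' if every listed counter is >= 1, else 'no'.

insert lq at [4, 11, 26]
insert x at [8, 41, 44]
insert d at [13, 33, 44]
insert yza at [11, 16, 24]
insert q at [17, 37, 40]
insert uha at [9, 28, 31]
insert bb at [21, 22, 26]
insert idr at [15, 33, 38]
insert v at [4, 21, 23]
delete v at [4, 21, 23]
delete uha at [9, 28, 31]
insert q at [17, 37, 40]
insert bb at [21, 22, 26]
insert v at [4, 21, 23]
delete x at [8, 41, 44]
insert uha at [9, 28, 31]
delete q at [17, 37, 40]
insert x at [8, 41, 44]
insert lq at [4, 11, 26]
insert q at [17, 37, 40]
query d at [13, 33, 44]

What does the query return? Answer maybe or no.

Step 1: insert lq at [4, 11, 26] -> counters=[0,0,0,0,1,0,0,0,0,0,0,1,0,0,0,0,0,0,0,0,0,0,0,0,0,0,1,0,0,0,0,0,0,0,0,0,0,0,0,0,0,0,0,0,0]
Step 2: insert x at [8, 41, 44] -> counters=[0,0,0,0,1,0,0,0,1,0,0,1,0,0,0,0,0,0,0,0,0,0,0,0,0,0,1,0,0,0,0,0,0,0,0,0,0,0,0,0,0,1,0,0,1]
Step 3: insert d at [13, 33, 44] -> counters=[0,0,0,0,1,0,0,0,1,0,0,1,0,1,0,0,0,0,0,0,0,0,0,0,0,0,1,0,0,0,0,0,0,1,0,0,0,0,0,0,0,1,0,0,2]
Step 4: insert yza at [11, 16, 24] -> counters=[0,0,0,0,1,0,0,0,1,0,0,2,0,1,0,0,1,0,0,0,0,0,0,0,1,0,1,0,0,0,0,0,0,1,0,0,0,0,0,0,0,1,0,0,2]
Step 5: insert q at [17, 37, 40] -> counters=[0,0,0,0,1,0,0,0,1,0,0,2,0,1,0,0,1,1,0,0,0,0,0,0,1,0,1,0,0,0,0,0,0,1,0,0,0,1,0,0,1,1,0,0,2]
Step 6: insert uha at [9, 28, 31] -> counters=[0,0,0,0,1,0,0,0,1,1,0,2,0,1,0,0,1,1,0,0,0,0,0,0,1,0,1,0,1,0,0,1,0,1,0,0,0,1,0,0,1,1,0,0,2]
Step 7: insert bb at [21, 22, 26] -> counters=[0,0,0,0,1,0,0,0,1,1,0,2,0,1,0,0,1,1,0,0,0,1,1,0,1,0,2,0,1,0,0,1,0,1,0,0,0,1,0,0,1,1,0,0,2]
Step 8: insert idr at [15, 33, 38] -> counters=[0,0,0,0,1,0,0,0,1,1,0,2,0,1,0,1,1,1,0,0,0,1,1,0,1,0,2,0,1,0,0,1,0,2,0,0,0,1,1,0,1,1,0,0,2]
Step 9: insert v at [4, 21, 23] -> counters=[0,0,0,0,2,0,0,0,1,1,0,2,0,1,0,1,1,1,0,0,0,2,1,1,1,0,2,0,1,0,0,1,0,2,0,0,0,1,1,0,1,1,0,0,2]
Step 10: delete v at [4, 21, 23] -> counters=[0,0,0,0,1,0,0,0,1,1,0,2,0,1,0,1,1,1,0,0,0,1,1,0,1,0,2,0,1,0,0,1,0,2,0,0,0,1,1,0,1,1,0,0,2]
Step 11: delete uha at [9, 28, 31] -> counters=[0,0,0,0,1,0,0,0,1,0,0,2,0,1,0,1,1,1,0,0,0,1,1,0,1,0,2,0,0,0,0,0,0,2,0,0,0,1,1,0,1,1,0,0,2]
Step 12: insert q at [17, 37, 40] -> counters=[0,0,0,0,1,0,0,0,1,0,0,2,0,1,0,1,1,2,0,0,0,1,1,0,1,0,2,0,0,0,0,0,0,2,0,0,0,2,1,0,2,1,0,0,2]
Step 13: insert bb at [21, 22, 26] -> counters=[0,0,0,0,1,0,0,0,1,0,0,2,0,1,0,1,1,2,0,0,0,2,2,0,1,0,3,0,0,0,0,0,0,2,0,0,0,2,1,0,2,1,0,0,2]
Step 14: insert v at [4, 21, 23] -> counters=[0,0,0,0,2,0,0,0,1,0,0,2,0,1,0,1,1,2,0,0,0,3,2,1,1,0,3,0,0,0,0,0,0,2,0,0,0,2,1,0,2,1,0,0,2]
Step 15: delete x at [8, 41, 44] -> counters=[0,0,0,0,2,0,0,0,0,0,0,2,0,1,0,1,1,2,0,0,0,3,2,1,1,0,3,0,0,0,0,0,0,2,0,0,0,2,1,0,2,0,0,0,1]
Step 16: insert uha at [9, 28, 31] -> counters=[0,0,0,0,2,0,0,0,0,1,0,2,0,1,0,1,1,2,0,0,0,3,2,1,1,0,3,0,1,0,0,1,0,2,0,0,0,2,1,0,2,0,0,0,1]
Step 17: delete q at [17, 37, 40] -> counters=[0,0,0,0,2,0,0,0,0,1,0,2,0,1,0,1,1,1,0,0,0,3,2,1,1,0,3,0,1,0,0,1,0,2,0,0,0,1,1,0,1,0,0,0,1]
Step 18: insert x at [8, 41, 44] -> counters=[0,0,0,0,2,0,0,0,1,1,0,2,0,1,0,1,1,1,0,0,0,3,2,1,1,0,3,0,1,0,0,1,0,2,0,0,0,1,1,0,1,1,0,0,2]
Step 19: insert lq at [4, 11, 26] -> counters=[0,0,0,0,3,0,0,0,1,1,0,3,0,1,0,1,1,1,0,0,0,3,2,1,1,0,4,0,1,0,0,1,0,2,0,0,0,1,1,0,1,1,0,0,2]
Step 20: insert q at [17, 37, 40] -> counters=[0,0,0,0,3,0,0,0,1,1,0,3,0,1,0,1,1,2,0,0,0,3,2,1,1,0,4,0,1,0,0,1,0,2,0,0,0,2,1,0,2,1,0,0,2]
Query d: check counters[13]=1 counters[33]=2 counters[44]=2 -> maybe

Answer: maybe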